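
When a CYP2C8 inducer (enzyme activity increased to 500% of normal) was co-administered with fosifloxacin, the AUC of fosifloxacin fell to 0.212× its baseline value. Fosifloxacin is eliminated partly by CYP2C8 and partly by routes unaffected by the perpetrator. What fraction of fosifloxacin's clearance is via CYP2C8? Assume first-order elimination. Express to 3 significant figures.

0.929

CL'/CL = 1 / 0.212 = 4.717
5·fm + (1 − fm) = 4.717
fm = (4.717 − 1) / (5 − 1) = 0.929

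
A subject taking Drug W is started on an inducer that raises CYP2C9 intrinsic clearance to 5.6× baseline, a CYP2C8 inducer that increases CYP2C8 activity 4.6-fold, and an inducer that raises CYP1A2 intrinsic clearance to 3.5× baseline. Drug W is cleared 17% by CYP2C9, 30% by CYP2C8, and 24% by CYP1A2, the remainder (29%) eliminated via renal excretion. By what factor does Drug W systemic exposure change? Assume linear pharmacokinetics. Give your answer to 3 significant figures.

0.289

The CYP2C9 pathway (17% of clearance) increases to 5.6× activity: 0.17 × 5.6 = 0.952.
The CYP2C8 pathway (30% of clearance) increases to 4.6× activity: 0.3 × 4.6 = 1.38.
The CYP1A2 pathway (24% of clearance) increases to 3.5× activity: 0.24 × 3.5 = 0.84.
Non-CYP routes (29%) are unchanged.
Relative clearance = 0.952 + 1.38 + 0.84 + 0.29 = 3.462.
Net systemic exposure ratio = 1 / 3.462 = 0.289.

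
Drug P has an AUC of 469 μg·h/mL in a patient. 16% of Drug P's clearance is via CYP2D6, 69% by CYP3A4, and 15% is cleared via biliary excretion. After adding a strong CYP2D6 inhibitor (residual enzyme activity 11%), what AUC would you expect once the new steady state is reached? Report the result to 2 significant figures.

5.5 × 10² μg·h/mL

CYP2D6: 0.16 × 0.11 = 0.0176
CYP3A4: 0.69 (unchanged)
Other: 0.15 (unchanged)
Relative clearance = 0.0176 + 0.69 + 0.15 = 0.8576.
New AUC = baseline ÷ relative clearance = 469 / 0.8576 = 5.5 × 10² μg·h/mL.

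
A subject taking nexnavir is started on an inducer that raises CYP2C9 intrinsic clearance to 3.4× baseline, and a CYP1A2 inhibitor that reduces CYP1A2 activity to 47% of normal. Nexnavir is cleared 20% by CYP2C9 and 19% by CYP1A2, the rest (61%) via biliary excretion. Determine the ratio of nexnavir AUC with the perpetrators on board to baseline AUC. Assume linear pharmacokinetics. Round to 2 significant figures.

CYP2C9: 0.2 × 3.4 = 0.68
CYP1A2: 0.19 × 0.47 = 0.0893
Other: 0.61 (unchanged)
CL_new/CL_old = 0.68 + 0.0893 + 0.61 = 1.3793.
AUC ∝ 1/CL: fold-change = 1 / 1.3793 = 0.73.

0.73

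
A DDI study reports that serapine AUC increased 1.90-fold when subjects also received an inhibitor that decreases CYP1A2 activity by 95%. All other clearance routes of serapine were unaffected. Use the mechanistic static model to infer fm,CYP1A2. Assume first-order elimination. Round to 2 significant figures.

0.50

Write x for the fraction cleared via CYP1A2. The observed AUC change means clearance fell to 1/1.90 = 0.5263 of baseline.
Only the CYP1A2 route changed, so 0.5263 = x·0.05 + (1 − x), giving x = 0.50.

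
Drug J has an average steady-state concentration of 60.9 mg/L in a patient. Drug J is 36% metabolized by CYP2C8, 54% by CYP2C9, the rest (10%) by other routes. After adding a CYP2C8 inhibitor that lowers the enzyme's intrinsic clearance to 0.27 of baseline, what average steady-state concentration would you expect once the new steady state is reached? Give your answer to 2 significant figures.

The CYP2C8 pathway (36% of clearance) falls to 0.27× activity: 0.36 × 0.27 = 0.0972.
CYP2C9 (54%) and the residual 10% are unaffected.
Relative clearance = 0.0972 + 0.54 + 0.1 = 0.7372.
New average steady-state concentration = baseline ÷ relative clearance = 60.9 / 0.7372 = 83 mg/L.

83 mg/L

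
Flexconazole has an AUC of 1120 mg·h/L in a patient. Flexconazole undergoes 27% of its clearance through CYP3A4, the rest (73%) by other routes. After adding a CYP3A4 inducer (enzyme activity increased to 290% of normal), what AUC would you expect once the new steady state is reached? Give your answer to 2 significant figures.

7.4 × 10² mg·h/L

The CYP3A4 pathway (27% of clearance) is boosted to 2.9× activity: 0.27 × 2.9 = 0.783.
Non-CYP routes (73%) are unchanged.
Relative clearance = 0.783 + 0.73 = 1.513.
New AUC = baseline ÷ relative clearance = 1120 / 1.513 = 7.4 × 10² mg·h/L.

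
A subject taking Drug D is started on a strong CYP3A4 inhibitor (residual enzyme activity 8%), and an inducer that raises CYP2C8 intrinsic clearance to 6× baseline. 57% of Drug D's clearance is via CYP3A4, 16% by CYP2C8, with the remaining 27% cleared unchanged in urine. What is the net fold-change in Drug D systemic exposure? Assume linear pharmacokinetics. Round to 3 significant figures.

0.784

The CYP3A4 pathway (57% of clearance) drops to 0.08× activity: 0.57 × 0.08 = 0.0456.
The CYP2C8 pathway (16% of clearance) is boosted to 6× activity: 0.16 × 6 = 0.96.
The remaining 27% of clearance is unaffected.
New clearance relative to baseline: 0.0456 + 0.96 + 0.27 = 1.2756.
Net systemic exposure ratio = 1 / 1.2756 = 0.784.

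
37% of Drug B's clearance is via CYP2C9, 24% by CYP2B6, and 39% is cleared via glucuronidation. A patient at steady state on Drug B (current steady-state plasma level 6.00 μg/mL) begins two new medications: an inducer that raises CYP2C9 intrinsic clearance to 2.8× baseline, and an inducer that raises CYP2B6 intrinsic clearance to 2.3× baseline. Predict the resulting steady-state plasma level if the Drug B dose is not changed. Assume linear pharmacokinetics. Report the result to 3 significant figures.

3.03 μg/mL

CYP2C9: 0.37 × 2.8 = 1.036
CYP2B6: 0.24 × 2.3 = 0.552
Other: 0.39 (unchanged)
New clearance relative to baseline: 1.036 + 0.552 + 0.39 = 1.978.
Dividing the baseline by the relative clearance: 6.00 / 1.978 = 3.03 μg/mL.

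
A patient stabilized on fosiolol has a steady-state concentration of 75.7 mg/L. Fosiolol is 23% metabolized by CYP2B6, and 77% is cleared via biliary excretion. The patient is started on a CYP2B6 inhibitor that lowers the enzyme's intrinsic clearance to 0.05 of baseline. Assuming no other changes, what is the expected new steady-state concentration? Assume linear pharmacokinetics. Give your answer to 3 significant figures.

The CYP2B6 pathway (23% of clearance) drops to 0.05× activity: 0.23 × 0.05 = 0.0115.
The remaining 77% of clearance is unaffected.
Relative clearance = 0.0115 + 0.77 = 0.7815.
New steady-state concentration = baseline ÷ relative clearance = 75.7 / 0.7815 = 96.9 mg/L.

96.9 mg/L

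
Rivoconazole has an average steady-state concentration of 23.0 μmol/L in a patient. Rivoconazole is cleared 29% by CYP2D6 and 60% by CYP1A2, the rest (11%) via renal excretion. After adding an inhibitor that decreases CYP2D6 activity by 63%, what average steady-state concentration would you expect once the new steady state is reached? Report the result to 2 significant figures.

28 μmol/L

The CYP2D6 pathway (29% of clearance) falls to 0.37× activity: 0.29 × 0.37 = 0.1073.
CYP1A2 (60%) and the residual 11% are unaffected.
CL_new/CL_old = 0.1073 + 0.6 + 0.11 = 0.8173.
Average steady-state concentration ∝ 1/CL, so new value = 23.0 / 0.8173 = 28 μmol/L.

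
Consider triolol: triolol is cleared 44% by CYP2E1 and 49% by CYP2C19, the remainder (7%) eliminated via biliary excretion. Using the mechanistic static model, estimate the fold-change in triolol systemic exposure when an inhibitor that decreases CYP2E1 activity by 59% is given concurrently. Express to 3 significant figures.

CYP2E1: 0.44 × 0.41 = 0.1804
CYP2C19: 0.49 (unchanged)
Other: 0.07 (unchanged)
Relative clearance = 0.1804 + 0.49 + 0.07 = 0.7404.
Since systemic exposure ∝ 1/CL, the ratio is 1 / 0.7404 = 1.35.

1.35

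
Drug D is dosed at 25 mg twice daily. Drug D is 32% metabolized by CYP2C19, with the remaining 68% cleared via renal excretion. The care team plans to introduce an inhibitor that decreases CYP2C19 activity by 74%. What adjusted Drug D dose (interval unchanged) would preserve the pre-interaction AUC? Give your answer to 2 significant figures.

The CYP2C19 pathway (32% of clearance) is reduced to 0.26× activity: 0.32 × 0.26 = 0.0832.
The remaining 68% of clearance is unaffected.
CL_new/CL_old = 0.0832 + 0.68 = 0.7632.
Exposure is unchanged when dose changes in proportion to clearance. New dose = 25 mg × 0.7632 = 19 mg.

19 mg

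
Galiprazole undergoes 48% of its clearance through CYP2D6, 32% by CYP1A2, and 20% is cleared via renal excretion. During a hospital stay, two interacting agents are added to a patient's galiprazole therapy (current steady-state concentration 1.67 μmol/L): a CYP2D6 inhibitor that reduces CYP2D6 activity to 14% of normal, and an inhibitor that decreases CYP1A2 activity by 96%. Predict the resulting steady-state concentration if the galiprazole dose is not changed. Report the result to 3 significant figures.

5.96 μmol/L

The CYP2D6 pathway (48% of clearance) is reduced to 0.14× activity: 0.48 × 0.14 = 0.0672.
The CYP1A2 pathway (32% of clearance) falls to 0.04× activity: 0.32 × 0.04 = 0.0128.
The remaining 20% of clearance is unaffected.
Relative clearance = 0.0672 + 0.0128 + 0.2 = 0.28.
Steady-state concentration ∝ 1/CL: new value = 1.67 / 0.28 = 5.96 μmol/L.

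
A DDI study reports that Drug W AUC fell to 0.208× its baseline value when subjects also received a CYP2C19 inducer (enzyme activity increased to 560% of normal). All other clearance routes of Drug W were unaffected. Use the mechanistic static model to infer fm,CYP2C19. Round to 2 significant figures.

CL'/CL = 1 / 0.208 = 4.808
5.6·fm + (1 − fm) = 4.808
fm = (4.808 − 1) / (5.6 − 1) = 0.83

0.83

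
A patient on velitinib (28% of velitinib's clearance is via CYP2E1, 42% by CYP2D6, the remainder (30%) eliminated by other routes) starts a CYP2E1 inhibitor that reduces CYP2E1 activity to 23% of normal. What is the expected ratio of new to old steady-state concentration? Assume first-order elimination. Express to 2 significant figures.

1.3

The CYP2E1 pathway (28% of clearance) falls to 0.23× activity: 0.28 × 0.23 = 0.0644.
CYP2D6 (42%) and the residual 30% are unaffected.
CL_new/CL_old = 0.0644 + 0.42 + 0.3 = 0.7844.
Since steady-state concentration ∝ 1/CL, the ratio is 1 / 0.7844 = 1.3.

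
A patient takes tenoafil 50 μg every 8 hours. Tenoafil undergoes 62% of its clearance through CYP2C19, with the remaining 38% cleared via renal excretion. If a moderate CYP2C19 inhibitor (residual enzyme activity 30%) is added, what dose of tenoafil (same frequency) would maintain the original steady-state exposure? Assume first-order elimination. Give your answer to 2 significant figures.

The CYP2C19 pathway (62% of clearance) is reduced to 0.3× activity: 0.62 × 0.3 = 0.186.
Non-CYP routes (38%) are unchanged.
New clearance relative to baseline: 0.186 + 0.38 = 0.566.
To maintain the same steady-state level, dose must scale with clearance: new dose = 50 × 0.566 = 28 μg.

28 μg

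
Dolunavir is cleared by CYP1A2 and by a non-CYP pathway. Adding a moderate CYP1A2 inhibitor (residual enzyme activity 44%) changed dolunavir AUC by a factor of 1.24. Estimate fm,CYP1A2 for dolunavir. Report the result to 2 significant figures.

Let x = fm,CYP1A2. Because AUC ∝ 1/CL, relative clearance fell to 1/1.24 = 0.8065.
Only the CYP1A2 route changed, so 0.8065 = x·0.44 + (1 − x), giving x = 0.35.

0.35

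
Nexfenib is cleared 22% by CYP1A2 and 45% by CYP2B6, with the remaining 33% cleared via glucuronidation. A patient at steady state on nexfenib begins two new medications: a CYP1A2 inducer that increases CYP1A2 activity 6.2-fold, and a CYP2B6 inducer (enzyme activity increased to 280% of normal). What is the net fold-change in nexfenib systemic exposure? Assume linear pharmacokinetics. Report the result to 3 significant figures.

CYP1A2: 0.22 × 6.2 = 1.364
CYP2B6: 0.45 × 2.8 = 1.26
Other: 0.33 (unchanged)
Relative clearance = 1.364 + 1.26 + 0.33 = 2.954.
Because systemic exposure varies inversely with clearance, the combined effect is 1 / 2.954 = 0.339.

0.339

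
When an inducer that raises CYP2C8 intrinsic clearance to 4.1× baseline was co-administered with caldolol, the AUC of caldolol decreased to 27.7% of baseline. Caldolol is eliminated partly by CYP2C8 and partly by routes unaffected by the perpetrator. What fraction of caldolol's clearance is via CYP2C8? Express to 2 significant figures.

0.84

Let fm be the CYP2C8 fraction. New clearance relative to baseline = fm × 4.1 + (1 − fm).
AUC ratio = 1 / (new CL fraction), so new CL fraction = 1 / 0.277 = 3.61.
fm × 4.1 + 1 − fm = 3.61  ⇒  fm × (4.1 − 1) = 2.61  ⇒  fm = 0.84.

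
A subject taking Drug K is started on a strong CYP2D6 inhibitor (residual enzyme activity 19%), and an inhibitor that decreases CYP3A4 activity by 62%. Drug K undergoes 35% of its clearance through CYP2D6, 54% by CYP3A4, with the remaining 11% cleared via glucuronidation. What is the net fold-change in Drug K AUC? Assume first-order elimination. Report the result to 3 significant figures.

The CYP2D6 pathway (35% of clearance) drops to 0.19× activity: 0.35 × 0.19 = 0.0665.
The CYP3A4 pathway (54% of clearance) falls to 0.38× activity: 0.54 × 0.38 = 0.2052.
The remaining 11% of clearance is unaffected.
New clearance relative to baseline: 0.0665 + 0.2052 + 0.11 = 0.3817.
Net AUC ratio = 1 / 0.3817 = 2.62.

2.62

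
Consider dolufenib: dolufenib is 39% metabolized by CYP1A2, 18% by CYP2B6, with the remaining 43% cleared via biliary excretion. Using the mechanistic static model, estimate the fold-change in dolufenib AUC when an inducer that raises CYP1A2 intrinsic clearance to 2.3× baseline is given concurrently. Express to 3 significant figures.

0.664

The CYP1A2 pathway (39% of clearance) increases to 2.3× activity: 0.39 × 2.3 = 0.897.
CYP2B6 (18%) and the residual 43% are unaffected.
New clearance relative to baseline: 0.897 + 0.18 + 0.43 = 1.507.
AUC ratio = CL_old/CL_new = 1 / 1.507 = 0.664.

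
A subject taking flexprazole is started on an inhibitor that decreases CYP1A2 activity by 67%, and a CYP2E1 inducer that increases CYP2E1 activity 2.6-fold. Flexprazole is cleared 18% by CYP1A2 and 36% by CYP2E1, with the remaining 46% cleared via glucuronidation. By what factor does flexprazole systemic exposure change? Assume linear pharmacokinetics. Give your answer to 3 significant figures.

0.687

The CYP1A2 pathway (18% of clearance) drops to 0.33× activity: 0.18 × 0.33 = 0.0594.
The CYP2E1 pathway (36% of clearance) increases to 2.6× activity: 0.36 × 2.6 = 0.936.
The remaining 46% of clearance is unaffected.
Relative clearance = 0.0594 + 0.936 + 0.46 = 1.4554.
Net systemic exposure ratio = 1 / 1.4554 = 0.687.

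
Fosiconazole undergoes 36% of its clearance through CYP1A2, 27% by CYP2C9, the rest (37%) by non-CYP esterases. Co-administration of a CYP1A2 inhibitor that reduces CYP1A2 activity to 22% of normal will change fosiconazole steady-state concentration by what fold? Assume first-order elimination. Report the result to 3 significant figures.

The CYP1A2 pathway (36% of clearance) is reduced to 0.22× activity: 0.36 × 0.22 = 0.0792.
CYP2C9 (27%) and the residual 37% are unaffected.
CL_new/CL_old = 0.0792 + 0.27 + 0.37 = 0.7192.
Steady-state concentration ratio = CL_old/CL_new = 1 / 0.7192 = 1.39.

1.39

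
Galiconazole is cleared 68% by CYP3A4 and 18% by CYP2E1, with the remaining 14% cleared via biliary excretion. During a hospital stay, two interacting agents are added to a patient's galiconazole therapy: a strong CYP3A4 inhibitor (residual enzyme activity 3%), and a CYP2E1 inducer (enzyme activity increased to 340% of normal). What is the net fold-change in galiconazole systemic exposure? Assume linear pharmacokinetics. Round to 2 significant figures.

CYP3A4: 0.68 × 0.03 = 0.0204
CYP2E1: 0.18 × 3.4 = 0.612
Other: 0.14 (unchanged)
Relative clearance = 0.0204 + 0.612 + 0.14 = 0.7724.
Net systemic exposure ratio = 1 / 0.7724 = 1.3.

1.3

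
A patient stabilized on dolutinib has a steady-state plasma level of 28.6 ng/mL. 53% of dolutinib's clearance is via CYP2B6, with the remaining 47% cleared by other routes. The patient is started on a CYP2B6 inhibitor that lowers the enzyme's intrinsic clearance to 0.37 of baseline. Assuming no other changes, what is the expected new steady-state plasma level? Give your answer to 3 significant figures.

42.9 ng/mL

CYP2B6: 0.53 × 0.37 = 0.1961
Other: 0.47 (unchanged)
New clearance relative to baseline: 0.1961 + 0.47 = 0.6661.
New steady-state plasma level = baseline ÷ relative clearance = 28.6 / 0.6661 = 42.9 ng/mL.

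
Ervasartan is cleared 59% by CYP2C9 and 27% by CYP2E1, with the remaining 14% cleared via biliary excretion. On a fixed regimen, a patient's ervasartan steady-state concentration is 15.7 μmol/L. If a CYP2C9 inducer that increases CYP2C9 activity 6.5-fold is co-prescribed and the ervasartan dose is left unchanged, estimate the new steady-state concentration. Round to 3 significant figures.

CYP2C9: 0.59 × 6.5 = 3.835
CYP2E1: 0.27 (unchanged)
Other: 0.14 (unchanged)
CL_new/CL_old = 3.835 + 0.27 + 0.14 = 4.245.
Steady-state concentration ∝ 1/CL, so new value = 15.7 / 4.245 = 3.70 μmol/L.

3.70 μmol/L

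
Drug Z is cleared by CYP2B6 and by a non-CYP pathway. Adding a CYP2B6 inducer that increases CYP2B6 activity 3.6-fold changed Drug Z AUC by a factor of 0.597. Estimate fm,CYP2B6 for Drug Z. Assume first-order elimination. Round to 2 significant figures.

0.26

Write x for the fraction cleared via CYP2B6. The observed AUC change means clearance rose to 1/0.597 = 1.675 of baseline.
Setting x·3.6 + (1 − x) = 1.675 and solving: x = (1.675 − 1)/(3.6 − 1) = 0.26.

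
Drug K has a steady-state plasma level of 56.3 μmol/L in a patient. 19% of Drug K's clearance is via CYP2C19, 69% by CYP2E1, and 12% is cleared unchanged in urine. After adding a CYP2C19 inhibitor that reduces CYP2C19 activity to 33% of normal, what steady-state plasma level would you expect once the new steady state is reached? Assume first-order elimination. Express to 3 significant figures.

64.5 μmol/L

The CYP2C19 pathway (19% of clearance) is reduced to 0.33× activity: 0.19 × 0.33 = 0.0627.
CYP2E1 (69%) and the residual 12% are unaffected.
CL_new/CL_old = 0.0627 + 0.69 + 0.12 = 0.8727.
Steady-state plasma level ∝ 1/CL, so new value = 56.3 / 0.8727 = 64.5 μmol/L.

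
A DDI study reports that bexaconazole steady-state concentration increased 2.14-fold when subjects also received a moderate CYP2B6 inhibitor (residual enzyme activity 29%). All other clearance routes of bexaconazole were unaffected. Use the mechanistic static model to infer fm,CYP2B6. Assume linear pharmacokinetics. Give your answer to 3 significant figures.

Call the CYP2B6 fraction fm. After the interaction, CL_new/CL_old = fm × 0.29 + (1 − fm).
Steady-state concentration ratio = 1 / (new CL fraction), so new CL fraction = 1 / 2.14 = 0.4673.
fm × 0.29 + 1 − fm = 0.4673  ⇒  fm × (0.29 − 1) = −0.5327  ⇒  fm = 0.750.

0.750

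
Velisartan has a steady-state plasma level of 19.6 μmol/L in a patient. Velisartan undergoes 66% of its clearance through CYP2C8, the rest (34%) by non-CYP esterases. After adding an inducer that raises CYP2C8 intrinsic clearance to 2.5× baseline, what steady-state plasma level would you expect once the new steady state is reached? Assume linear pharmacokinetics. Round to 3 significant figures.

CYP2C8: 0.66 × 2.5 = 1.65
Other: 0.34 (unchanged)
New clearance relative to baseline: 1.65 + 0.34 = 1.99.
With dosing unchanged, steady-state plasma level scales as 1/CL: 19.6 / 1.99 = 9.85 μmol/L.

9.85 μmol/L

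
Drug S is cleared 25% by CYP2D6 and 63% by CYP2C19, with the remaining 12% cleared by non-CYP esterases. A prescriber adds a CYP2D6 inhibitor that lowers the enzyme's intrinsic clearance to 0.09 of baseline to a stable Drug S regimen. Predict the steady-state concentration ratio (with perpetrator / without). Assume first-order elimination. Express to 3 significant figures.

1.29

The CYP2D6 pathway (25% of clearance) falls to 0.09× activity: 0.25 × 0.09 = 0.0225.
CYP2C19 (63%) and the residual 12% are unaffected.
Relative clearance = 0.0225 + 0.63 + 0.12 = 0.7725.
Steady-state concentration is inversely proportional to clearance, so the fold-change is 1 / 0.7725 = 1.29.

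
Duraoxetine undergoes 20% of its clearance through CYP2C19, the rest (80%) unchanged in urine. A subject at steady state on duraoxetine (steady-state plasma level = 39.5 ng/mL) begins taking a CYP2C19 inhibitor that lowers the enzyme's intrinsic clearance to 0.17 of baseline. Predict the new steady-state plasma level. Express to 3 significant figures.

CYP2C19: 0.2 × 0.17 = 0.034
Other: 0.8 (unchanged)
New clearance relative to baseline: 0.034 + 0.8 = 0.834.
Steady-state plasma level ∝ 1/CL, so new value = 39.5 / 0.834 = 47.4 ng/mL.

47.4 ng/mL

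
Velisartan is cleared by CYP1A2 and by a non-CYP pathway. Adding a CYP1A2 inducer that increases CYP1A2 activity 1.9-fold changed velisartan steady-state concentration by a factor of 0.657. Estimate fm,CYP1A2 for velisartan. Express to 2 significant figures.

CL'/CL = 1 / 0.657 = 1.522
1.9·fm + (1 − fm) = 1.522
fm = (1.522 − 1) / (1.9 − 1) = 0.58

0.58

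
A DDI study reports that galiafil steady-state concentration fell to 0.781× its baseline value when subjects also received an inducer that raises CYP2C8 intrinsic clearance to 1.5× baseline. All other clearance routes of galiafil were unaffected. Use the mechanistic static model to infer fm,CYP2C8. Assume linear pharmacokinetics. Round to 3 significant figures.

Let fm be the CYP2C8 fraction. New clearance relative to baseline = fm × 1.5 + (1 − fm).
Steady-state concentration ratio = 1 / (new CL fraction), so new CL fraction = 1 / 0.781 = 1.28.
fm × 1.5 + 1 − fm = 1.28  ⇒  fm × (1.5 − 1) = 0.2804  ⇒  fm = 0.561.

0.561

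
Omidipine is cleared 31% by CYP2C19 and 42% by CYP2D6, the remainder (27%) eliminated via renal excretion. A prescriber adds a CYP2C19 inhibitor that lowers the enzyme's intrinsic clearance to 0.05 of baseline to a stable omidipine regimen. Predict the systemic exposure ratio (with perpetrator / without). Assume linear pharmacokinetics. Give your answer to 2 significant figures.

CYP2C19: 0.31 × 0.05 = 0.0155
CYP2D6: 0.42 (unchanged)
Other: 0.27 (unchanged)
New clearance relative to baseline: 0.0155 + 0.42 + 0.27 = 0.7055.
Systemic exposure is inversely proportional to clearance, so the fold-change is 1 / 0.7055 = 1.4.

1.4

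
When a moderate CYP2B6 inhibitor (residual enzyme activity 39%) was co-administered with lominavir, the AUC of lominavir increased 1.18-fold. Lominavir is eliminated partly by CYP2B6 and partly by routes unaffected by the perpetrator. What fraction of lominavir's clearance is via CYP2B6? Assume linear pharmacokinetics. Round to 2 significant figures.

0.25

Write x for the fraction cleared via CYP2B6. The observed AUC change means clearance fell to 1/1.18 = 0.8475 of baseline.
Setting x·0.39 + (1 − x) = 0.8475 and solving: x = (0.8475 − 1)/(0.39 − 1) = 0.25.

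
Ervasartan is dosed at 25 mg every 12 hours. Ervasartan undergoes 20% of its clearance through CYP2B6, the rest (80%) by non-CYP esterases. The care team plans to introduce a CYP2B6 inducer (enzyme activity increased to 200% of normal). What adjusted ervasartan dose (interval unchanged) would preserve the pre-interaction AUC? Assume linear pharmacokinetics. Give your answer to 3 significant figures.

30.0 mg

The CYP2B6 pathway (20% of clearance) is boosted to 2× activity: 0.2 × 2 = 0.4.
The remaining 80% of clearance is unaffected.
Relative clearance = 0.4 + 0.8 = 1.2.
Css,avg = (dose rate)/CL, so holding Css fixed requires dose ∝ CL: 25 × 1.2 = 30.0 mg.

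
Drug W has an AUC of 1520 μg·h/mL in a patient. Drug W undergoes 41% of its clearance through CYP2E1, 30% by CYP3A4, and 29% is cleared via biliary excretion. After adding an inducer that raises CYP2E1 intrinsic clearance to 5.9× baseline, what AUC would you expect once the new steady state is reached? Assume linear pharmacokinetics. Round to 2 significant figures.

The CYP2E1 pathway (41% of clearance) is boosted to 5.9× activity: 0.41 × 5.9 = 2.419.
CYP3A4 (30%) and the residual 29% are unaffected.
CL_new/CL_old = 2.419 + 0.3 + 0.29 = 3.009.
AUC ∝ 1/CL, so new value = 1520 / 3.009 = 5.1 × 10² μg·h/mL.

5.1 × 10² μg·h/mL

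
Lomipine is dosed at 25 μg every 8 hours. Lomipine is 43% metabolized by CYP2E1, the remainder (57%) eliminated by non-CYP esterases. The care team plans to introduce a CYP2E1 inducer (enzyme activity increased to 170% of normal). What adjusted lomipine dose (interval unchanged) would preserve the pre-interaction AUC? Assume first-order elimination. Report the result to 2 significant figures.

33 μg

The CYP2E1 pathway (43% of clearance) increases to 1.7× activity: 0.43 × 1.7 = 0.731.
Non-CYP routes (57%) are unchanged.
CL_new/CL_old = 0.731 + 0.57 = 1.301.
To maintain the same steady-state level, dose must scale with clearance: new dose = 25 × 1.301 = 33 μg.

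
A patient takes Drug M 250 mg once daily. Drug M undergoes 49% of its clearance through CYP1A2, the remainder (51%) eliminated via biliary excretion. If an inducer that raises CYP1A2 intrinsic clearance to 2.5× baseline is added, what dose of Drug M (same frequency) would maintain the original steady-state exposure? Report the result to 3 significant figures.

CYP1A2: 0.49 × 2.5 = 1.225
Other: 0.51 (unchanged)
Relative clearance = 1.225 + 0.51 = 1.735.
Css,avg = (dose rate)/CL, so holding Css fixed requires dose ∝ CL: 250 × 1.735 = 434 mg.

434 mg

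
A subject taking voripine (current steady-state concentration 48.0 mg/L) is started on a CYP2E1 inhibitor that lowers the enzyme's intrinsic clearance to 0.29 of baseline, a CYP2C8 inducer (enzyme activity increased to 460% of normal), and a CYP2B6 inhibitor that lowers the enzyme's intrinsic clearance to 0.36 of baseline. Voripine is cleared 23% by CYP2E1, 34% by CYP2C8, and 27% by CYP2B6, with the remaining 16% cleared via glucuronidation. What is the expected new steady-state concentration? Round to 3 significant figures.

25.4 mg/L

The CYP2E1 pathway (23% of clearance) drops to 0.29× activity: 0.23 × 0.29 = 0.0667.
The CYP2C8 pathway (34% of clearance) increases to 4.6× activity: 0.34 × 4.6 = 1.564.
The CYP2B6 pathway (27% of clearance) is reduced to 0.36× activity: 0.27 × 0.36 = 0.0972.
Non-CYP routes (16%) are unchanged.
CL_new/CL_old = 0.0667 + 1.564 + 0.0972 + 0.16 = 1.8879.
Steady-state concentration ∝ 1/CL: new value = 48.0 / 1.8879 = 25.4 mg/L.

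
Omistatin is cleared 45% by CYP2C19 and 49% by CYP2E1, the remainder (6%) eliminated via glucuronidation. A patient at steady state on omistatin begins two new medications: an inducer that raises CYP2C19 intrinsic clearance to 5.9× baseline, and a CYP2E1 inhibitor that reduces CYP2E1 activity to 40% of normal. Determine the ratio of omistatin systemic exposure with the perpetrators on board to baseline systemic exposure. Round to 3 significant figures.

CYP2C19: 0.45 × 5.9 = 2.655
CYP2E1: 0.49 × 0.4 = 0.196
Other: 0.06 (unchanged)
CL_new/CL_old = 2.655 + 0.196 + 0.06 = 2.911.
Net systemic exposure ratio = 1 / 2.911 = 0.344.

0.344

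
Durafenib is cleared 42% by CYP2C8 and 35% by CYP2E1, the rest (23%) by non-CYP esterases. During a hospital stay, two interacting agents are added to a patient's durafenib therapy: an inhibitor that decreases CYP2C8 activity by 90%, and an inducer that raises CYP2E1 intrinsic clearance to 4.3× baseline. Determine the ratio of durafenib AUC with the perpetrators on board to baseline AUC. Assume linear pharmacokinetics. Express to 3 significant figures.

0.563

The CYP2C8 pathway (42% of clearance) is reduced to 0.1× activity: 0.42 × 0.1 = 0.042.
The CYP2E1 pathway (35% of clearance) is boosted to 4.3× activity: 0.35 × 4.3 = 1.505.
Non-CYP routes (23%) are unchanged.
CL_new/CL_old = 0.042 + 1.505 + 0.23 = 1.777.
AUC ∝ 1/CL: fold-change = 1 / 1.777 = 0.563.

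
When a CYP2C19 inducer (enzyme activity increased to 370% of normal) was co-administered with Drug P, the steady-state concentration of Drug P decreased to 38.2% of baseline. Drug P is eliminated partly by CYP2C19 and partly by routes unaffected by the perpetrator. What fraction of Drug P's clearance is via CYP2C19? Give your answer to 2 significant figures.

CL'/CL = 1 / 0.382 = 2.618
3.7·fm + (1 − fm) = 2.618
fm = (2.618 − 1) / (3.7 − 1) = 0.60

0.60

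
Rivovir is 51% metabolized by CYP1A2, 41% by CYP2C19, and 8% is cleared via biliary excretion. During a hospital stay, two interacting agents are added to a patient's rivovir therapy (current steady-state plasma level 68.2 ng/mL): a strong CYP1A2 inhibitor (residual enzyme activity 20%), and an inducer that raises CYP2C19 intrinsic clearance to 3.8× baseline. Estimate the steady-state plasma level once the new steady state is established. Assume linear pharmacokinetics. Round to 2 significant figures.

39 ng/mL

The CYP1A2 pathway (51% of clearance) is reduced to 0.2× activity: 0.51 × 0.2 = 0.102.
The CYP2C19 pathway (41% of clearance) increases to 3.8× activity: 0.41 × 3.8 = 1.558.
Non-CYP routes (8%) are unchanged.
CL_new/CL_old = 0.102 + 1.558 + 0.08 = 1.74.
New steady-state plasma level = 68.2 / 1.74 = 39 ng/mL (concentration scales inversely with clearance).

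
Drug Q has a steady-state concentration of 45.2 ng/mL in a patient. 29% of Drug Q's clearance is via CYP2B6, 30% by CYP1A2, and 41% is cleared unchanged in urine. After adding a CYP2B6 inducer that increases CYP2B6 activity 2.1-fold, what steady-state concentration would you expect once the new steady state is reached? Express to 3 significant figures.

The CYP2B6 pathway (29% of clearance) rises to 2.1× activity: 0.29 × 2.1 = 0.609.
CYP1A2 (30%) and the residual 41% are unaffected.
New clearance relative to baseline: 0.609 + 0.3 + 0.41 = 1.319.
New steady-state concentration = baseline ÷ relative clearance = 45.2 / 1.319 = 34.3 ng/mL.

34.3 ng/mL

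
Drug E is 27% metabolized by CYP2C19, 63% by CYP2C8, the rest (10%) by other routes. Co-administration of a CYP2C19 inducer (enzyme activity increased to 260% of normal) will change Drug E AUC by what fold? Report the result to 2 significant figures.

0.70

The CYP2C19 pathway (27% of clearance) rises to 2.6× activity: 0.27 × 2.6 = 0.702.
CYP2C8 (63%) and the residual 10% are unaffected.
Relative clearance = 0.702 + 0.63 + 0.1 = 1.432.
AUC is inversely proportional to clearance, so the fold-change is 1 / 1.432 = 0.70.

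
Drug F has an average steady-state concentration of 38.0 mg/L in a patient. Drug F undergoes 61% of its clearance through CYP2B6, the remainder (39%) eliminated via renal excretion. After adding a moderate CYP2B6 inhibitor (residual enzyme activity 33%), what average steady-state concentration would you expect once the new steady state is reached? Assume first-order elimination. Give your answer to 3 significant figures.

64.3 mg/L

CYP2B6: 0.61 × 0.33 = 0.2013
Other: 0.39 (unchanged)
Relative clearance = 0.2013 + 0.39 = 0.5913.
With dosing unchanged, average steady-state concentration scales as 1/CL: 38.0 / 0.5913 = 64.3 mg/L.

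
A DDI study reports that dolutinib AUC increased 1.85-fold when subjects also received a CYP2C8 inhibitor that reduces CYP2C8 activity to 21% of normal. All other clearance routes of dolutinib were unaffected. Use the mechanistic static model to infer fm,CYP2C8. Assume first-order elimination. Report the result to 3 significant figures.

Call the CYP2C8 fraction fm. After the interaction, CL_new/CL_old = fm × 0.21 + (1 − fm).
AUC ratio = 1 / (new CL fraction), so new CL fraction = 1 / 1.85 = 0.5405.
fm × 0.21 + 1 − fm = 0.5405  ⇒  fm × (0.21 − 1) = −0.4595  ⇒  fm = 0.582.

0.582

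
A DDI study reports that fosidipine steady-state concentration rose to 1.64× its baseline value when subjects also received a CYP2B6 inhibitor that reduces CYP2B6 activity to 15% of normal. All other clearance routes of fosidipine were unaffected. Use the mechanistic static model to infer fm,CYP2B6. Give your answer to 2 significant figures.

Write x for the fraction cleared via CYP2B6. The observed steady-state concentration change means clearance fell to 1/1.64 = 0.6098 of baseline.
Only the CYP2B6 route changed, so 0.6098 = x·0.15 + (1 − x), giving x = 0.46.

0.46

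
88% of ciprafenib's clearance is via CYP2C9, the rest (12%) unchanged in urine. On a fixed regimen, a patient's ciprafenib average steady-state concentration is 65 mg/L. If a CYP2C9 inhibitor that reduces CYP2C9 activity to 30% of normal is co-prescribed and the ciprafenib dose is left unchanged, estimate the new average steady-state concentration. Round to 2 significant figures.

The CYP2C9 pathway (88% of clearance) falls to 0.3× activity: 0.88 × 0.3 = 0.264.
The remaining 12% of clearance is unaffected.
New clearance relative to baseline: 0.264 + 0.12 = 0.384.
With dosing unchanged, average steady-state concentration scales as 1/CL: 65 / 0.384 = 1.7 × 10² mg/L.

1.7 × 10² mg/L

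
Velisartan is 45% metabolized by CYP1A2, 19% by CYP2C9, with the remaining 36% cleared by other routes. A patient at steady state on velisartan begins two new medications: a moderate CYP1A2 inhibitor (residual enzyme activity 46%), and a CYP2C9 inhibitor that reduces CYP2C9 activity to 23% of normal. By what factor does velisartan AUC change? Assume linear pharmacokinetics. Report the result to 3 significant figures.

The CYP1A2 pathway (45% of clearance) drops to 0.46× activity: 0.45 × 0.46 = 0.207.
The CYP2C9 pathway (19% of clearance) falls to 0.23× activity: 0.19 × 0.23 = 0.0437.
The remaining 36% of clearance is unaffected.
New clearance relative to baseline: 0.207 + 0.0437 + 0.36 = 0.6107.
AUC ∝ 1/CL: fold-change = 1 / 0.6107 = 1.64.

1.64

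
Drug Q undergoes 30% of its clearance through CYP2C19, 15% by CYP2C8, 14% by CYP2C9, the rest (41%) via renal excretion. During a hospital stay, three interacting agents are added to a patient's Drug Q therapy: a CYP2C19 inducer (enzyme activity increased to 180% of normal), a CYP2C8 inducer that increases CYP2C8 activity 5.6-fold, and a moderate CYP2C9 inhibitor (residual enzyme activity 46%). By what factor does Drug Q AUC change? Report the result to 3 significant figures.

The CYP2C19 pathway (30% of clearance) is boosted to 1.8× activity: 0.3 × 1.8 = 0.54.
The CYP2C8 pathway (15% of clearance) is boosted to 5.6× activity: 0.15 × 5.6 = 0.84.
The CYP2C9 pathway (14% of clearance) drops to 0.46× activity: 0.14 × 0.46 = 0.0644.
The remaining 41% of clearance is unaffected.
Relative clearance = 0.54 + 0.84 + 0.0644 + 0.41 = 1.8544.
Net AUC ratio = 1 / 1.8544 = 0.539.

0.539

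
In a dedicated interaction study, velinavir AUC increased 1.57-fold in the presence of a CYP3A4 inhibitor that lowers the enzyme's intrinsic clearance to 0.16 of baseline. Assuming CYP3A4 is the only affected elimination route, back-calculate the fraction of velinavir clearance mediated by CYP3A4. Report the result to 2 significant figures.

CL'/CL = 1 / 1.57 = 0.6369
0.16·fm + (1 − fm) = 0.6369
fm = (0.6369 − 1) / (0.16 − 1) = 0.43

0.43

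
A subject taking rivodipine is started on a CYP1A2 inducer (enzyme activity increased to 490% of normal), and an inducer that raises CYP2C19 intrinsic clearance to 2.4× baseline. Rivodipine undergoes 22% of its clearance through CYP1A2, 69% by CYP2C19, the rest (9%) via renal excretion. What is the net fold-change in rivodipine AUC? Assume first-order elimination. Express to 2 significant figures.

The CYP1A2 pathway (22% of clearance) is boosted to 4.9× activity: 0.22 × 4.9 = 1.078.
The CYP2C19 pathway (69% of clearance) increases to 2.4× activity: 0.69 × 2.4 = 1.656.
The remaining 9% of clearance is unaffected.
CL_new/CL_old = 1.078 + 1.656 + 0.09 = 2.824.
Net AUC ratio = 1 / 2.824 = 0.35.

0.35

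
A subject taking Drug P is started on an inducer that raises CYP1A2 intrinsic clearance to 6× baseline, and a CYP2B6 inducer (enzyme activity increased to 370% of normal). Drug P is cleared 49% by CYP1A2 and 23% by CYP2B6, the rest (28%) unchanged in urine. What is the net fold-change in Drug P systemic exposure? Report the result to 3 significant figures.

0.246

The CYP1A2 pathway (49% of clearance) rises to 6× activity: 0.49 × 6 = 2.94.
The CYP2B6 pathway (23% of clearance) rises to 3.7× activity: 0.23 × 3.7 = 0.851.
The remaining 28% of clearance is unaffected.
Relative clearance = 2.94 + 0.851 + 0.28 = 4.071.
Net systemic exposure ratio = 1 / 4.071 = 0.246.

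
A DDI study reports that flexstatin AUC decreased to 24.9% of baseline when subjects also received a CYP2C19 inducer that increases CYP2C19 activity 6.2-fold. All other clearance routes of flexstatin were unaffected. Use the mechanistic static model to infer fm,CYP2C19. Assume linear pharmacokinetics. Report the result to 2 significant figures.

Let x = fm,CYP2C19. Because AUC ∝ 1/CL, relative clearance rose to 1/0.249 = 4.016.
Only the CYP2C19 route changed, so 4.016 = x·6.2 + (1 − x), giving x = 0.58.

0.58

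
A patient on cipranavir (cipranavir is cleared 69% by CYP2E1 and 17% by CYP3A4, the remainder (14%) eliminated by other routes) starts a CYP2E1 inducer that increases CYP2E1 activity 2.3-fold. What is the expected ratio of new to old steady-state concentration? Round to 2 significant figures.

CYP2E1: 0.69 × 2.3 = 1.587
CYP3A4: 0.17 (unchanged)
Other: 0.14 (unchanged)
Relative clearance = 1.587 + 0.17 + 0.14 = 1.897.
Steady-state concentration ratio = CL_old/CL_new = 1 / 1.897 = 0.53.

0.53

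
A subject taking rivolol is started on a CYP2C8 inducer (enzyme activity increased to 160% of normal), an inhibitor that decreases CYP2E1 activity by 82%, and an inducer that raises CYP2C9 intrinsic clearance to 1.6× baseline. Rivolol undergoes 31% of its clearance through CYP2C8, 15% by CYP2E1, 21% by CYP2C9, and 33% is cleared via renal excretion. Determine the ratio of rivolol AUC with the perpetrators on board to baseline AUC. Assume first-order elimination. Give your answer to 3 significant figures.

0.841

CYP2C8: 0.31 × 1.6 = 0.496
CYP2E1: 0.15 × 0.18 = 0.027
CYP2C9: 0.21 × 1.6 = 0.336
Other: 0.33 (unchanged)
Relative clearance = 0.496 + 0.027 + 0.336 + 0.33 = 1.189.
AUC ∝ 1/CL: fold-change = 1 / 1.189 = 0.841.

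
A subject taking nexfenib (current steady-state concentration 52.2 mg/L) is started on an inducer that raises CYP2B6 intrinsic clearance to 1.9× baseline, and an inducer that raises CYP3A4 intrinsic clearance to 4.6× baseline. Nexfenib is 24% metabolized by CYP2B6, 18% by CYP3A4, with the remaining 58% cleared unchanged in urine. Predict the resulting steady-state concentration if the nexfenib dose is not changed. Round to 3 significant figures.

The CYP2B6 pathway (24% of clearance) rises to 1.9× activity: 0.24 × 1.9 = 0.456.
The CYP3A4 pathway (18% of clearance) rises to 4.6× activity: 0.18 × 4.6 = 0.828.
The remaining 58% of clearance is unaffected.
New clearance relative to baseline: 0.456 + 0.828 + 0.58 = 1.864.
Steady-state concentration ∝ 1/CL: new value = 52.2 / 1.864 = 28.0 mg/L.

28.0 mg/L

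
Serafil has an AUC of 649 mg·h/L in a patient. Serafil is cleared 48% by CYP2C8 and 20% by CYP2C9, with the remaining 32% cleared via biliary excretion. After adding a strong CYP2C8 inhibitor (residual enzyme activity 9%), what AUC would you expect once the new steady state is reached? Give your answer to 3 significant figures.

1.15 × 10³ mg·h/L

The CYP2C8 pathway (48% of clearance) drops to 0.09× activity: 0.48 × 0.09 = 0.0432.
CYP2C9 (20%) and the residual 32% are unaffected.
Relative clearance = 0.0432 + 0.2 + 0.32 = 0.5632.
New AUC = baseline ÷ relative clearance = 649 / 0.5632 = 1.15 × 10³ mg·h/L.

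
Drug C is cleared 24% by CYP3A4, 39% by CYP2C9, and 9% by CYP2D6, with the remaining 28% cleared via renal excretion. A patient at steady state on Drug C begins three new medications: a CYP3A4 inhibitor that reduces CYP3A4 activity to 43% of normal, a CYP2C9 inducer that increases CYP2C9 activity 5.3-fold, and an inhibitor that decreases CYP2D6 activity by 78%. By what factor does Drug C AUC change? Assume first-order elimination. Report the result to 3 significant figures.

CYP3A4: 0.24 × 0.43 = 0.1032
CYP2C9: 0.39 × 5.3 = 2.067
CYP2D6: 0.09 × 0.22 = 0.0198
Other: 0.28 (unchanged)
Relative clearance = 0.1032 + 2.067 + 0.0198 + 0.28 = 2.47.
Because AUC varies inversely with clearance, the combined effect is 1 / 2.47 = 0.405.

0.405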